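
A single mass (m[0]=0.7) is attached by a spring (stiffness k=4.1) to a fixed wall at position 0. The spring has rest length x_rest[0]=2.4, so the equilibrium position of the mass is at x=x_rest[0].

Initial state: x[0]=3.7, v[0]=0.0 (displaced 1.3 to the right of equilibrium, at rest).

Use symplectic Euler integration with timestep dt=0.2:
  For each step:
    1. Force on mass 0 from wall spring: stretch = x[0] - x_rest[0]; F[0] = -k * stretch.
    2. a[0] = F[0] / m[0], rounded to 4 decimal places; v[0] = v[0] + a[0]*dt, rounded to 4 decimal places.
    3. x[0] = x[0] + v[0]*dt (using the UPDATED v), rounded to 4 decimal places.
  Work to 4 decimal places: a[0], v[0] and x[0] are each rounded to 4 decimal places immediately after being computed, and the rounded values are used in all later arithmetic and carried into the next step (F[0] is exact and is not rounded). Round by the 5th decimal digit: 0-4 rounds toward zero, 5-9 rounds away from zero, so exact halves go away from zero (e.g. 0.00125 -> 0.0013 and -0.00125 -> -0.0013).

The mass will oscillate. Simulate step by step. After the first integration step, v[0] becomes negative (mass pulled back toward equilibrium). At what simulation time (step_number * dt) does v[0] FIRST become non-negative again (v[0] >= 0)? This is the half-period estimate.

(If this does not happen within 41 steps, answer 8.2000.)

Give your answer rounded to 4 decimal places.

Answer: 1.4000

Derivation:
Step 0: x=[3.7000] v=[0.0000]
Step 1: x=[3.3954] v=[-1.5229]
Step 2: x=[2.8576] v=[-2.6889]
Step 3: x=[2.2126] v=[-3.2249]
Step 4: x=[1.6115] v=[-3.0054]
Step 5: x=[1.1952] v=[-2.0817]
Step 6: x=[1.0611] v=[-0.6704]
Step 7: x=[1.2407] v=[0.8980]
First v>=0 after going negative at step 7, time=1.4000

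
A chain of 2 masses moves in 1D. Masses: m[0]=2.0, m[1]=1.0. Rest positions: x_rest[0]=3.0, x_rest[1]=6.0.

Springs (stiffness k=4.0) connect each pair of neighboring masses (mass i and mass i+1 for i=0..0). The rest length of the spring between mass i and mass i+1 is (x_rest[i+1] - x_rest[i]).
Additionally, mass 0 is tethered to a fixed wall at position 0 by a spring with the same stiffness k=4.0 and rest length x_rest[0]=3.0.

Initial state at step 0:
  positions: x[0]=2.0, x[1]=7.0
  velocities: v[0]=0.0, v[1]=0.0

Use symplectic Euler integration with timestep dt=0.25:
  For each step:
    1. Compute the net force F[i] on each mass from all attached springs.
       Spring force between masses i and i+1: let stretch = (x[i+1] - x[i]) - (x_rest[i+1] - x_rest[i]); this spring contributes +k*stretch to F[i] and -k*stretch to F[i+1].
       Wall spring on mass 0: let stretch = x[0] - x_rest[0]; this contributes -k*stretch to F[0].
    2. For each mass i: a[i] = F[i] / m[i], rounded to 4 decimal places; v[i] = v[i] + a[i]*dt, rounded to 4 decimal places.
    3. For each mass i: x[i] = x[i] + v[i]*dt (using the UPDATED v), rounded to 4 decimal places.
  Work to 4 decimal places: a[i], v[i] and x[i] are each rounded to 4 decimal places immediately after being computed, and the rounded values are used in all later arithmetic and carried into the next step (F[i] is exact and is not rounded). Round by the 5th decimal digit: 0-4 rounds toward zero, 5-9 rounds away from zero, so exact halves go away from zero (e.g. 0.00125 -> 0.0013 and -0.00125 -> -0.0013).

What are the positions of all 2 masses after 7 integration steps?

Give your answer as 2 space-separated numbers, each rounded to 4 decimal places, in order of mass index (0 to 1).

Step 0: x=[2.0000 7.0000] v=[0.0000 0.0000]
Step 1: x=[2.3750 6.5000] v=[1.5000 -2.0000]
Step 2: x=[2.9688 5.7188] v=[2.3750 -3.1250]
Step 3: x=[3.5352 5.0001] v=[2.2656 -2.8750]
Step 4: x=[3.8428 4.6651] v=[1.2305 -1.3399]
Step 5: x=[3.7729 4.8746] v=[-0.2798 0.8378]
Step 6: x=[3.3691 5.5586] v=[-1.6154 2.7361]
Step 7: x=[2.8178 6.4453] v=[-2.2052 3.5466]

Answer: 2.8178 6.4453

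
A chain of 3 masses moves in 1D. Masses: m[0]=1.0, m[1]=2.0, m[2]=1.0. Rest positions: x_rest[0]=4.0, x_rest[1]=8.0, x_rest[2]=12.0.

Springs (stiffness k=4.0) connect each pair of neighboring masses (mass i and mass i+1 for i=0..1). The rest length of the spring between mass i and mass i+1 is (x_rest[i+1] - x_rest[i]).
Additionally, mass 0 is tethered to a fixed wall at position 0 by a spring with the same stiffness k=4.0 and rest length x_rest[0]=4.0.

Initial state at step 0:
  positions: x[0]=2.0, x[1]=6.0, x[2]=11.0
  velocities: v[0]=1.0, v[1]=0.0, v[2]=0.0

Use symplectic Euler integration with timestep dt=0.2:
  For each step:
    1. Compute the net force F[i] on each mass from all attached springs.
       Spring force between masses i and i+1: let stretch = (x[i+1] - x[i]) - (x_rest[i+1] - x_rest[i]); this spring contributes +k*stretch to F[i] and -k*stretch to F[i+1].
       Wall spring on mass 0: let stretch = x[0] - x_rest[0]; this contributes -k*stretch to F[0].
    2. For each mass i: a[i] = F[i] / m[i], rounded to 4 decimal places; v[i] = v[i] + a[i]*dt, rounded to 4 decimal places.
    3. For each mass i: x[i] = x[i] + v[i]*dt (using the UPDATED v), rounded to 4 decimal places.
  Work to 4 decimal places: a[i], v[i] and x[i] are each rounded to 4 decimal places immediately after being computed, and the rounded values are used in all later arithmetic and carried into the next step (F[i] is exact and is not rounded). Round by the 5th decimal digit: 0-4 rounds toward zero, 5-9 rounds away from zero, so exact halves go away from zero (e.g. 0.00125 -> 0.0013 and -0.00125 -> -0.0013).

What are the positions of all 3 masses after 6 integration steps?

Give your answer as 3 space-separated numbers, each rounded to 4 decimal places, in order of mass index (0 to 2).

Answer: 4.4238 7.6693 9.9221

Derivation:
Step 0: x=[2.0000 6.0000 11.0000] v=[1.0000 0.0000 0.0000]
Step 1: x=[2.5200 6.0800 10.8400] v=[2.6000 0.4000 -0.8000]
Step 2: x=[3.2064 6.2560 10.5584] v=[3.4320 0.8800 -1.4080]
Step 3: x=[3.8677 6.5322 10.2284] v=[3.3066 1.3811 -1.6499]
Step 4: x=[4.3365 6.8910 9.9470] v=[2.3440 1.7938 -1.4069]
Step 5: x=[4.5202 7.2899 9.8167] v=[0.9184 1.9944 -0.6517]
Step 6: x=[4.4238 7.6693 9.9221] v=[-0.4820 1.8972 0.5269]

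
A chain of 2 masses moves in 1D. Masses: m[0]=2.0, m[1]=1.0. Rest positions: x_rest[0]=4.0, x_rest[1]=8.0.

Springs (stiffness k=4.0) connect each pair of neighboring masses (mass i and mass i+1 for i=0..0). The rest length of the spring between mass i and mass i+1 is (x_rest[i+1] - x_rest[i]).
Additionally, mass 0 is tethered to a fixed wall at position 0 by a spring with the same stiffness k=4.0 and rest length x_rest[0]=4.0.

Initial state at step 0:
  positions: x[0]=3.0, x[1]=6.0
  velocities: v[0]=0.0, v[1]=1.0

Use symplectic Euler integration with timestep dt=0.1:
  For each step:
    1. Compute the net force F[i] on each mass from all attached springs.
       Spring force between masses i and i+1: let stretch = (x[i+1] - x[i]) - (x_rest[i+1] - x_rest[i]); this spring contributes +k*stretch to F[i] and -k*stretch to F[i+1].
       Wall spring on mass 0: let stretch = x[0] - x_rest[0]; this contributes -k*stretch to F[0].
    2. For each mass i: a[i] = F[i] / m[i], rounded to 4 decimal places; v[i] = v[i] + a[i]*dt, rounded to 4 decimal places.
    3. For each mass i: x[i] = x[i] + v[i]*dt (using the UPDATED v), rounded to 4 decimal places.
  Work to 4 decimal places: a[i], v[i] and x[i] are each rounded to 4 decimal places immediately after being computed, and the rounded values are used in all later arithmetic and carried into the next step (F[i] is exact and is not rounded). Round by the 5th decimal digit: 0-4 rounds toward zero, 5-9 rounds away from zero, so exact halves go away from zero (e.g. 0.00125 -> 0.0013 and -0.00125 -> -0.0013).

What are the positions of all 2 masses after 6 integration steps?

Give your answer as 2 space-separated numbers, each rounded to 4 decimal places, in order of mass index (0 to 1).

Answer: 3.1123 7.2087

Derivation:
Step 0: x=[3.0000 6.0000] v=[0.0000 1.0000]
Step 1: x=[3.0000 6.1400] v=[0.0000 1.4000]
Step 2: x=[3.0028 6.3144] v=[0.0280 1.7440]
Step 3: x=[3.0118 6.5163] v=[0.0898 2.0194]
Step 4: x=[3.0306 6.7381] v=[0.1883 2.2176]
Step 5: x=[3.0630 6.9716] v=[0.3237 2.3346]
Step 6: x=[3.1123 7.2087] v=[0.4928 2.3712]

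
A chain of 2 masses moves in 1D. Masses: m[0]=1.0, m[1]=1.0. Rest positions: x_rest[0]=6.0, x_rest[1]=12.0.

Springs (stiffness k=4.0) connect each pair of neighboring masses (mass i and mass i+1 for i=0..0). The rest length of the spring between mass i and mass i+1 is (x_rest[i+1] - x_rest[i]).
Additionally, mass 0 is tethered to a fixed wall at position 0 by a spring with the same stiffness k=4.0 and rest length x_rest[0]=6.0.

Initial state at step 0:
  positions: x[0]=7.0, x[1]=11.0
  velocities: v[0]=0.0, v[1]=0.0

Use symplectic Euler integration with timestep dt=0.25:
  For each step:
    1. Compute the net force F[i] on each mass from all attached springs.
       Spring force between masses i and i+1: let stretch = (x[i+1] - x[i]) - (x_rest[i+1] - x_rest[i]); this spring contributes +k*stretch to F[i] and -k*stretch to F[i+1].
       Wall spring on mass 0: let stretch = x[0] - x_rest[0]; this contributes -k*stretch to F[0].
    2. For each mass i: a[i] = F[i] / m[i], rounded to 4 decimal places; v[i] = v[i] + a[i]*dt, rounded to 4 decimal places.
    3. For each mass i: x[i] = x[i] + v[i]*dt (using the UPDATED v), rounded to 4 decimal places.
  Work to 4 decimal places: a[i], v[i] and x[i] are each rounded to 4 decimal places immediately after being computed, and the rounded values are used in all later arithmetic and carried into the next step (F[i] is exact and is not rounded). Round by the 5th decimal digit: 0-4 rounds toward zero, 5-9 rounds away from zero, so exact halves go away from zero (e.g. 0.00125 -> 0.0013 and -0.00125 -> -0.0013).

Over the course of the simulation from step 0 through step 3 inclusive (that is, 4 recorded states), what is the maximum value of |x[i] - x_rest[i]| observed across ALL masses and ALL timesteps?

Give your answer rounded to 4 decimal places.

Step 0: x=[7.0000 11.0000] v=[0.0000 0.0000]
Step 1: x=[6.2500 11.5000] v=[-3.0000 2.0000]
Step 2: x=[5.2500 12.1875] v=[-4.0000 2.7500]
Step 3: x=[4.6719 12.6406] v=[-2.3125 1.8125]
Max displacement = 1.3281

Answer: 1.3281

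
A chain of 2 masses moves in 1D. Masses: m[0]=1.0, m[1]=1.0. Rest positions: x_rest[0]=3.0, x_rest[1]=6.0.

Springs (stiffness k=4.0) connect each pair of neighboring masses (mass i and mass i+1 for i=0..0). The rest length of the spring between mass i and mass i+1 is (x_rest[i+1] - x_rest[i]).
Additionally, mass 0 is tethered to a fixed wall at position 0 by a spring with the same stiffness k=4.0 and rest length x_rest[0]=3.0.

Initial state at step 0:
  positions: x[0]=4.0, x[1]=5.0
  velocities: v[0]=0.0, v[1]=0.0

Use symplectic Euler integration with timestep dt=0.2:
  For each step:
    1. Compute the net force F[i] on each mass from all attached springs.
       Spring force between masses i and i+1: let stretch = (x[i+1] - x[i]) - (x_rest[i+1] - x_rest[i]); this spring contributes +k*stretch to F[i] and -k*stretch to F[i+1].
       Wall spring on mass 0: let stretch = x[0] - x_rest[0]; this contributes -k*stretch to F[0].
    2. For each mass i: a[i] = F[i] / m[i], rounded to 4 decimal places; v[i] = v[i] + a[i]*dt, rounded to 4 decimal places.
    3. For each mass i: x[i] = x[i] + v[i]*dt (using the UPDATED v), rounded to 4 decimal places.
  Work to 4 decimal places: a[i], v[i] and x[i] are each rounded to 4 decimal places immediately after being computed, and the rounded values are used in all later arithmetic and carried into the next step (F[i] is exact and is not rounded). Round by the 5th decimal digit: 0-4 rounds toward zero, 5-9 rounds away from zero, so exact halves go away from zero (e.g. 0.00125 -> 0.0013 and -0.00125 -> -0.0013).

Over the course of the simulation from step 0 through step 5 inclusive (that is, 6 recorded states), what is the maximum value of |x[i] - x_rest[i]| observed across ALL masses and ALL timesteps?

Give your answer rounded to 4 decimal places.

Answer: 1.2941

Derivation:
Step 0: x=[4.0000 5.0000] v=[0.0000 0.0000]
Step 1: x=[3.5200 5.3200] v=[-2.4000 1.6000]
Step 2: x=[2.7648 5.8320] v=[-3.7760 2.5600]
Step 3: x=[2.0580 6.3332] v=[-3.5341 2.5062]
Step 4: x=[1.7059 6.6304] v=[-1.7603 1.4860]
Step 5: x=[1.8688 6.6197] v=[0.8146 -0.0536]
Max displacement = 1.2941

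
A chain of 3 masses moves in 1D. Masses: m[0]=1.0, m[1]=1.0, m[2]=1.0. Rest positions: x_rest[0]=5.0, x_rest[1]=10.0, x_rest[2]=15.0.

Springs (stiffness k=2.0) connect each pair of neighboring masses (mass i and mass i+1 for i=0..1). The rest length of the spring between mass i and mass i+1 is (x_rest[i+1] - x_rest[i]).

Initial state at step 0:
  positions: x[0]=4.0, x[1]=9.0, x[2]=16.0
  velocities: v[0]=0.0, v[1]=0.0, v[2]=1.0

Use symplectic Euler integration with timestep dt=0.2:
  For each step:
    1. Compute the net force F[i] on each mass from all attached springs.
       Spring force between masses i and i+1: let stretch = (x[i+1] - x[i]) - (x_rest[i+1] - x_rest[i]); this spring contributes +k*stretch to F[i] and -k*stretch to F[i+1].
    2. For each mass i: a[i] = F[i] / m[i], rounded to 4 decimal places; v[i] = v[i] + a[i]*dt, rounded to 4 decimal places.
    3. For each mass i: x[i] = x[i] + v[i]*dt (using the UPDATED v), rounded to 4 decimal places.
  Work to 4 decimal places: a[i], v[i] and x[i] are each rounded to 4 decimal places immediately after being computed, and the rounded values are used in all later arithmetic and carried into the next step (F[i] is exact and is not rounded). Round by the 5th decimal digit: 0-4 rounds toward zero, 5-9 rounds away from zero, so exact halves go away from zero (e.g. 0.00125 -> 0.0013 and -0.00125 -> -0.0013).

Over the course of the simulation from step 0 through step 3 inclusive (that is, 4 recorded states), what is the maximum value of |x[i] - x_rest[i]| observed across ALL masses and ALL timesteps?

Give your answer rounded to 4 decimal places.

Step 0: x=[4.0000 9.0000 16.0000] v=[0.0000 0.0000 1.0000]
Step 1: x=[4.0000 9.1600 16.0400] v=[0.0000 0.8000 0.2000]
Step 2: x=[4.0128 9.4576 15.9296] v=[0.0640 1.4880 -0.5520]
Step 3: x=[4.0612 9.8374 15.7014] v=[0.2419 1.8989 -1.1408]
Max displacement = 1.0400

Answer: 1.0400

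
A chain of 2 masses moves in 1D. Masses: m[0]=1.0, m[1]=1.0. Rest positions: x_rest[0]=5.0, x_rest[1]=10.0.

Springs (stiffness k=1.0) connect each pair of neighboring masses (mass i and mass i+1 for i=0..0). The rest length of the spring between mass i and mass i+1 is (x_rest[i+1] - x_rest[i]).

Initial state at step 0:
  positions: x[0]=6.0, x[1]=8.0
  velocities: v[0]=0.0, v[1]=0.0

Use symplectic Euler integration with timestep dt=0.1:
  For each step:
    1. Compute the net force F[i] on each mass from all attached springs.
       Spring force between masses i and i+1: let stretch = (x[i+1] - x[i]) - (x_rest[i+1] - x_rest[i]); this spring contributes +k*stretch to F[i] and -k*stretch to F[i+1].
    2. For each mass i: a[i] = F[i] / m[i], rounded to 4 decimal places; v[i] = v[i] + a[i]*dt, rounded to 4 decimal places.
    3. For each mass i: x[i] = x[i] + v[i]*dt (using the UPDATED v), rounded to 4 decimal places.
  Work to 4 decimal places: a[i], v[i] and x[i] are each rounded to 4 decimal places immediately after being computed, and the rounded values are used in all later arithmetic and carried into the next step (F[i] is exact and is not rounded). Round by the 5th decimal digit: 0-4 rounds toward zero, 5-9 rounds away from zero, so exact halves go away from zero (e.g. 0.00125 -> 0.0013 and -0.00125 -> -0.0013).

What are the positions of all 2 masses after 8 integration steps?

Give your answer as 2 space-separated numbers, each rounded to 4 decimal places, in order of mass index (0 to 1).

Step 0: x=[6.0000 8.0000] v=[0.0000 0.0000]
Step 1: x=[5.9700 8.0300] v=[-0.3000 0.3000]
Step 2: x=[5.9106 8.0894] v=[-0.5940 0.5940]
Step 3: x=[5.8230 8.1770] v=[-0.8761 0.8761]
Step 4: x=[5.7089 8.2911] v=[-1.1407 1.1407]
Step 5: x=[5.5707 8.4294] v=[-1.3825 1.3825]
Step 6: x=[5.4110 8.5891] v=[-1.5966 1.5966]
Step 7: x=[5.2331 8.7670] v=[-1.7788 1.7788]
Step 8: x=[5.0406 8.9595] v=[-1.9254 1.9254]

Answer: 5.0406 8.9595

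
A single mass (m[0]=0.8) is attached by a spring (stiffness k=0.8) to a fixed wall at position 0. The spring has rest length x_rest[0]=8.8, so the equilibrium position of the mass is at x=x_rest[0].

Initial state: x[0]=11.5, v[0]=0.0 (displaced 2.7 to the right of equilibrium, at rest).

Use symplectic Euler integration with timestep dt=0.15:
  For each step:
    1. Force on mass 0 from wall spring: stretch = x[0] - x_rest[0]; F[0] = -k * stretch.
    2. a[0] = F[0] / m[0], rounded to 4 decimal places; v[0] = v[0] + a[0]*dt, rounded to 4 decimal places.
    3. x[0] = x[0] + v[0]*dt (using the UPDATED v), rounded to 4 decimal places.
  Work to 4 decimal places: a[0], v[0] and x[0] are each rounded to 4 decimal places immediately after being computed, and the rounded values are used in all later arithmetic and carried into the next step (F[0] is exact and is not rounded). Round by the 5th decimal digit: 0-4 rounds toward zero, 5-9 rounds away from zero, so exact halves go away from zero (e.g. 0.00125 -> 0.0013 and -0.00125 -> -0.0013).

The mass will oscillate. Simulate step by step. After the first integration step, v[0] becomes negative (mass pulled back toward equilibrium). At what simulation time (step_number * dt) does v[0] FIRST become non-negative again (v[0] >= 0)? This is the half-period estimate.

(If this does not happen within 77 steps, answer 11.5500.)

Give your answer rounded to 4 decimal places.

Answer: 3.1500

Derivation:
Step 0: x=[11.5000] v=[0.0000]
Step 1: x=[11.4393] v=[-0.4050]
Step 2: x=[11.3192] v=[-0.8009]
Step 3: x=[11.1424] v=[-1.1788]
Step 4: x=[10.9129] v=[-1.5302]
Step 5: x=[10.6358] v=[-1.8471]
Step 6: x=[10.3174] v=[-2.1225]
Step 7: x=[9.9649] v=[-2.3501]
Step 8: x=[9.5862] v=[-2.5248]
Step 9: x=[9.1898] v=[-2.6427]
Step 10: x=[8.7846] v=[-2.7012]
Step 11: x=[8.3798] v=[-2.6989]
Step 12: x=[7.9844] v=[-2.6359]
Step 13: x=[7.6074] v=[-2.5136]
Step 14: x=[7.2572] v=[-2.3347]
Step 15: x=[6.9417] v=[-2.1033]
Step 16: x=[6.6680] v=[-1.8246]
Step 17: x=[6.4423] v=[-1.5048]
Step 18: x=[6.2696] v=[-1.1511]
Step 19: x=[6.1539] v=[-0.7715]
Step 20: x=[6.0977] v=[-0.3746]
Step 21: x=[6.1023] v=[0.0307]
First v>=0 after going negative at step 21, time=3.1500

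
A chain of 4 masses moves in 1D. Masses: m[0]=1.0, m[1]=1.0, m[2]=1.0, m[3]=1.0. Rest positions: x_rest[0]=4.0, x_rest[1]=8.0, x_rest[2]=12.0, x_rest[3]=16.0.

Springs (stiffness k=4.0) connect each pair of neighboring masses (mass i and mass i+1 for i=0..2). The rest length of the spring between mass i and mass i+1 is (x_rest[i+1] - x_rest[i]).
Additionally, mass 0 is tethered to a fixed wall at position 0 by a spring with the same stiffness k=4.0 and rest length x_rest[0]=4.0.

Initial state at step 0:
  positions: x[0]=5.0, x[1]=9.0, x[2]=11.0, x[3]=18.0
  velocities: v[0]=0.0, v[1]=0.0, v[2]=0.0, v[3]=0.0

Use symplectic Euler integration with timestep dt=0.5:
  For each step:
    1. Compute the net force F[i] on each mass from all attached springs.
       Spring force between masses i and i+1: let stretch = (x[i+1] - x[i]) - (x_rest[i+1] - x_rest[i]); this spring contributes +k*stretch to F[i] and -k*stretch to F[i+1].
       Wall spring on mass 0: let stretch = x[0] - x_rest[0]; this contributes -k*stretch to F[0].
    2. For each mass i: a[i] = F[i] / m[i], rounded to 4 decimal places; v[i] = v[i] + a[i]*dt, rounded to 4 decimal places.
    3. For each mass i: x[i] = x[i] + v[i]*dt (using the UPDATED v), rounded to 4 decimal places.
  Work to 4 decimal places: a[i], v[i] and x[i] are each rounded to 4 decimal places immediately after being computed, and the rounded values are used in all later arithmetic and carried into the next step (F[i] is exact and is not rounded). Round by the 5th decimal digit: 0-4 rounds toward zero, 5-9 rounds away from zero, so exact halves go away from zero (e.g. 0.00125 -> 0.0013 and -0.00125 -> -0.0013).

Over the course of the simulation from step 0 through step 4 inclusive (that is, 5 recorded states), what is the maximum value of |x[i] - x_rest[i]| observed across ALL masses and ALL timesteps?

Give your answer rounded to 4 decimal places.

Answer: 4.0000

Derivation:
Step 0: x=[5.0000 9.0000 11.0000 18.0000] v=[0.0000 0.0000 0.0000 0.0000]
Step 1: x=[4.0000 7.0000 16.0000 15.0000] v=[-2.0000 -4.0000 10.0000 -6.0000]
Step 2: x=[2.0000 11.0000 11.0000 17.0000] v=[-4.0000 8.0000 -10.0000 4.0000]
Step 3: x=[7.0000 6.0000 12.0000 17.0000] v=[10.0000 -10.0000 2.0000 0.0000]
Step 4: x=[4.0000 8.0000 12.0000 16.0000] v=[-6.0000 4.0000 0.0000 -2.0000]
Max displacement = 4.0000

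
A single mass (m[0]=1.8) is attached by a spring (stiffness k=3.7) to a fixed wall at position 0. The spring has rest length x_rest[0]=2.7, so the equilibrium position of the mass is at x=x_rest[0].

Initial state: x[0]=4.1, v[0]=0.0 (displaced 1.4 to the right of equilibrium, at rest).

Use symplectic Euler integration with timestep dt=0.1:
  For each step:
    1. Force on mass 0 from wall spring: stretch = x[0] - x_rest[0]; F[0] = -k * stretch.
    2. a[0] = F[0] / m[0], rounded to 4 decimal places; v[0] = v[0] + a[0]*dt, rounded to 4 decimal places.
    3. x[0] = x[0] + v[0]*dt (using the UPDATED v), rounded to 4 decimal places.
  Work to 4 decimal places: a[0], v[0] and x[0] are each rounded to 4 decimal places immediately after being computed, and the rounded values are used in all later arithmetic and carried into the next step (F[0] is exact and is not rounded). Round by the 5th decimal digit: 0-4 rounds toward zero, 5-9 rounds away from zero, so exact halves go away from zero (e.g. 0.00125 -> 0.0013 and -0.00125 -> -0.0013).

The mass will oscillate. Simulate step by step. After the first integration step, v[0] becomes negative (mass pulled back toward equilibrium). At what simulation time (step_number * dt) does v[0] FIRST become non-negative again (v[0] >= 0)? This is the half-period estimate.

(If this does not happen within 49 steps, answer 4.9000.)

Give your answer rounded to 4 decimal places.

Step 0: x=[4.1000] v=[0.0000]
Step 1: x=[4.0712] v=[-0.2878]
Step 2: x=[4.0142] v=[-0.5697]
Step 3: x=[3.9302] v=[-0.8398]
Step 4: x=[3.8209] v=[-1.0927]
Step 5: x=[3.6886] v=[-1.3231]
Step 6: x=[3.5360] v=[-1.5263]
Step 7: x=[3.3662] v=[-1.6981]
Step 8: x=[3.1827] v=[-1.8350]
Step 9: x=[2.9893] v=[-1.9342]
Step 10: x=[2.7899] v=[-1.9937]
Step 11: x=[2.5887] v=[-2.0122]
Step 12: x=[2.3898] v=[-1.9893]
Step 13: x=[2.1973] v=[-1.9255]
Step 14: x=[2.0151] v=[-1.8222]
Step 15: x=[1.8470] v=[-1.6814]
Step 16: x=[1.6964] v=[-1.5061]
Step 17: x=[1.5664] v=[-1.2998]
Step 18: x=[1.4597] v=[-1.0668]
Step 19: x=[1.3785] v=[-0.8119]
Step 20: x=[1.3245] v=[-0.5403]
Step 21: x=[1.2987] v=[-0.2576]
Step 22: x=[1.3018] v=[0.0305]
First v>=0 after going negative at step 22, time=2.2000

Answer: 2.2000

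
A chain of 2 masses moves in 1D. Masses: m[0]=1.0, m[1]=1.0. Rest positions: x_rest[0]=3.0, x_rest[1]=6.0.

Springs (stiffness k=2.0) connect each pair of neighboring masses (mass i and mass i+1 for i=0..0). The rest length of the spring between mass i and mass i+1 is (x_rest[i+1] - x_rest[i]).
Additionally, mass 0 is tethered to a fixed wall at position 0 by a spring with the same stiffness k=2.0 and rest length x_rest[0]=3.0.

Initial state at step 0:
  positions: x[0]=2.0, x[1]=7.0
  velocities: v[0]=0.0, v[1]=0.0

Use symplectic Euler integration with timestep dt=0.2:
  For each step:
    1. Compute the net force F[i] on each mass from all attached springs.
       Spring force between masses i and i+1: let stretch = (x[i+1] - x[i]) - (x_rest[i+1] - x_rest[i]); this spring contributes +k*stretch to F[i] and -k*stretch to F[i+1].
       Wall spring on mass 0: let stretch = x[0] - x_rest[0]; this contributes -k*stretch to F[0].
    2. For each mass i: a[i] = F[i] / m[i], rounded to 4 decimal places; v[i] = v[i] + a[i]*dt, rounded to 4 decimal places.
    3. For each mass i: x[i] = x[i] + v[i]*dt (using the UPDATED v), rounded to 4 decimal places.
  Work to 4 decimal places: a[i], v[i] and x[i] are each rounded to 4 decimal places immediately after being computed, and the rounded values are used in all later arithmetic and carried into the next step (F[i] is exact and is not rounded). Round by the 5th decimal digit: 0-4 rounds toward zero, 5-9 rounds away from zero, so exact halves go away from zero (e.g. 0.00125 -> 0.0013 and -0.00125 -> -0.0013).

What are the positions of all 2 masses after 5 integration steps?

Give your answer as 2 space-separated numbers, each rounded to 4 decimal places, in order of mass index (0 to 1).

Step 0: x=[2.0000 7.0000] v=[0.0000 0.0000]
Step 1: x=[2.2400 6.8400] v=[1.2000 -0.8000]
Step 2: x=[2.6688 6.5520] v=[2.1440 -1.4400]
Step 3: x=[3.1948 6.1933] v=[2.6298 -1.7933]
Step 4: x=[3.7051 5.8348] v=[2.5513 -1.7927]
Step 5: x=[4.0893 5.5459] v=[1.9211 -1.4446]

Answer: 4.0893 5.5459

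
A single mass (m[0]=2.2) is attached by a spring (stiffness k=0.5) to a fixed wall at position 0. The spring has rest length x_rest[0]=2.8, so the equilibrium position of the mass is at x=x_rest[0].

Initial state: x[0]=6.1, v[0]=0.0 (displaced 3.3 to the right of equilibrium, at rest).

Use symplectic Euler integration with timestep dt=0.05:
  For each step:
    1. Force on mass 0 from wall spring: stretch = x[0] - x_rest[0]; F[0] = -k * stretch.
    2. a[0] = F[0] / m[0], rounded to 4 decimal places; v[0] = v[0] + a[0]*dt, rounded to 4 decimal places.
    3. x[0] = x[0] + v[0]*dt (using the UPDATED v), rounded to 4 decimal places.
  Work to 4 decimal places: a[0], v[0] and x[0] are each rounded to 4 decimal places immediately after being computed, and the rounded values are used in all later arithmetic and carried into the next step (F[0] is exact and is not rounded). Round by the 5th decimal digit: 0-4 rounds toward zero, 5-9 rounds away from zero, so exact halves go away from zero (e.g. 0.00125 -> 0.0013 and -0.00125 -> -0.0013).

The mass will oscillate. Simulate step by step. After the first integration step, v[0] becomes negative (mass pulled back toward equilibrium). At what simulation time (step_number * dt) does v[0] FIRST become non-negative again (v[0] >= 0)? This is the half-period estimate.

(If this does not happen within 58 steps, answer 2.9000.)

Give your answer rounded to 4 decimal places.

Answer: 2.9000

Derivation:
Step 0: x=[6.1000] v=[0.0000]
Step 1: x=[6.0981] v=[-0.0375]
Step 2: x=[6.0944] v=[-0.0750]
Step 3: x=[6.0888] v=[-0.1124]
Step 4: x=[6.0813] v=[-0.1498]
Step 5: x=[6.0719] v=[-0.1871]
Step 6: x=[6.0607] v=[-0.2243]
Step 7: x=[6.0476] v=[-0.2614]
Step 8: x=[6.0327] v=[-0.2983]
Step 9: x=[6.0160] v=[-0.3350]
Step 10: x=[5.9974] v=[-0.3715]
Step 11: x=[5.9770] v=[-0.4078]
Step 12: x=[5.9548] v=[-0.4439]
Step 13: x=[5.9308] v=[-0.4798]
Step 14: x=[5.9050] v=[-0.5154]
Step 15: x=[5.8775] v=[-0.5507]
Step 16: x=[5.8482] v=[-0.5857]
Step 17: x=[5.8172] v=[-0.6203]
Step 18: x=[5.7845] v=[-0.6546]
Step 19: x=[5.7501] v=[-0.6885]
Step 20: x=[5.7140] v=[-0.7220]
Step 21: x=[5.6762] v=[-0.7551]
Step 22: x=[5.6368] v=[-0.7878]
Step 23: x=[5.5958] v=[-0.8200]
Step 24: x=[5.5532] v=[-0.8518]
Step 25: x=[5.5090] v=[-0.8831]
Step 26: x=[5.4633] v=[-0.9139]
Step 27: x=[5.4161] v=[-0.9442]
Step 28: x=[5.3674] v=[-0.9739]
Step 29: x=[5.3172] v=[-1.0031]
Step 30: x=[5.2656] v=[-1.0317]
Step 31: x=[5.2126] v=[-1.0597]
Step 32: x=[5.1582] v=[-1.0871]
Step 33: x=[5.1025] v=[-1.1139]
Step 34: x=[5.0455] v=[-1.1401]
Step 35: x=[4.9872] v=[-1.1656]
Step 36: x=[4.9277] v=[-1.1905]
Step 37: x=[4.8670] v=[-1.2147]
Step 38: x=[4.8051] v=[-1.2382]
Step 39: x=[4.7421] v=[-1.2610]
Step 40: x=[4.6779] v=[-1.2831]
Step 41: x=[4.6127] v=[-1.3044]
Step 42: x=[4.5465] v=[-1.3250]
Step 43: x=[4.4793] v=[-1.3448]
Step 44: x=[4.4111] v=[-1.3639]
Step 45: x=[4.3420] v=[-1.3822]
Step 46: x=[4.2720] v=[-1.3997]
Step 47: x=[4.2012] v=[-1.4164]
Step 48: x=[4.1296] v=[-1.4323]
Step 49: x=[4.0572] v=[-1.4474]
Step 50: x=[3.9841] v=[-1.4617]
Step 51: x=[3.9103] v=[-1.4752]
Step 52: x=[3.8359] v=[-1.4878]
Step 53: x=[3.7609] v=[-1.4996]
Step 54: x=[3.6854] v=[-1.5105]
Step 55: x=[3.6094] v=[-1.5206]
Step 56: x=[3.5329] v=[-1.5298]
Step 57: x=[3.4560] v=[-1.5381]
Step 58: x=[3.3787] v=[-1.5456]
v[0] did not become non-negative within 58 steps; using fallback time=2.9000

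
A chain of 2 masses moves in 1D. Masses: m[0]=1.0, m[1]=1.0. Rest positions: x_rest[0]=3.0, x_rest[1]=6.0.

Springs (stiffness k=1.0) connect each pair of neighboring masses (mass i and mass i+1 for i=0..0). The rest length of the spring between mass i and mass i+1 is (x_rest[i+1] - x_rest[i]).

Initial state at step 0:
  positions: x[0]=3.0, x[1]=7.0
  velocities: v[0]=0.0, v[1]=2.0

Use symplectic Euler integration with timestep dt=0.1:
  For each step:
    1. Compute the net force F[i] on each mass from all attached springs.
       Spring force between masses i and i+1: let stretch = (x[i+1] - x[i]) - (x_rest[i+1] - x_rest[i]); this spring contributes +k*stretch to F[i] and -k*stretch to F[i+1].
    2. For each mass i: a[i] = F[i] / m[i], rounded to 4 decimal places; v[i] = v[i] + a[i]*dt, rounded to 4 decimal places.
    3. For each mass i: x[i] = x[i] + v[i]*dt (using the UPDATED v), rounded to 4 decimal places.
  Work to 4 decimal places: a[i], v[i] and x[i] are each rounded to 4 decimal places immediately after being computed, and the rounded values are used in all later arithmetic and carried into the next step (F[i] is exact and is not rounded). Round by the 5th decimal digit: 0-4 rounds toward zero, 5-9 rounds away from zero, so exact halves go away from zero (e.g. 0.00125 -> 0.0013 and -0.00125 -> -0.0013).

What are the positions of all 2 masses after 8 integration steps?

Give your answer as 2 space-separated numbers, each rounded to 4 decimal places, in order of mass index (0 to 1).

Step 0: x=[3.0000 7.0000] v=[0.0000 2.0000]
Step 1: x=[3.0100 7.1900] v=[0.1000 1.9000]
Step 2: x=[3.0318 7.3682] v=[0.2180 1.7820]
Step 3: x=[3.0670 7.5330] v=[0.3516 1.6484]
Step 4: x=[3.1168 7.6832] v=[0.4982 1.5018]
Step 5: x=[3.1823 7.8177] v=[0.6548 1.3452]
Step 6: x=[3.2641 7.9359] v=[0.8183 1.1817]
Step 7: x=[3.3627 8.0374] v=[0.9855 1.0145]
Step 8: x=[3.4780 8.1221] v=[1.1530 0.8470]

Answer: 3.4780 8.1221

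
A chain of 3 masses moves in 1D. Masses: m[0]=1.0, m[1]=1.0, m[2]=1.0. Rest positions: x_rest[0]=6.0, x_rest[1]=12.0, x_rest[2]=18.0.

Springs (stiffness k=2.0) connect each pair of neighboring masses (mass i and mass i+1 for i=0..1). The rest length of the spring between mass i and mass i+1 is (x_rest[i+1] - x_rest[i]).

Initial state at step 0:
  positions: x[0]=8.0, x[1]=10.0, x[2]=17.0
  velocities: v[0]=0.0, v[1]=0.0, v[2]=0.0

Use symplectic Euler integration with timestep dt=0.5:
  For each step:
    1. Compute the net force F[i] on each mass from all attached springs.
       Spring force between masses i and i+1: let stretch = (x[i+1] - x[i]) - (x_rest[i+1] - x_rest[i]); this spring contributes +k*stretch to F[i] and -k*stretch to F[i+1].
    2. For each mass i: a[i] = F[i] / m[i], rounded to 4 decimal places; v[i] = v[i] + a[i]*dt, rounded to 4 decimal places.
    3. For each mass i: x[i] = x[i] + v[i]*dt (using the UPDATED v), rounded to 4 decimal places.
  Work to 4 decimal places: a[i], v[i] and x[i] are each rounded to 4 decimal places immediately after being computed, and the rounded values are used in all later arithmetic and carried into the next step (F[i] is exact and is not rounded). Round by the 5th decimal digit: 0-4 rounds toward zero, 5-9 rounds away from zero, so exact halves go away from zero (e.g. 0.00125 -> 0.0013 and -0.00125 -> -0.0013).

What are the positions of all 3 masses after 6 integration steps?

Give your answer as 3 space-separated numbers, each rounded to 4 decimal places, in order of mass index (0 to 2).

Answer: 4.9532 13.0469 17.0001

Derivation:
Step 0: x=[8.0000 10.0000 17.0000] v=[0.0000 0.0000 0.0000]
Step 1: x=[6.0000 12.5000 16.5000] v=[-4.0000 5.0000 -1.0000]
Step 2: x=[4.2500 13.7500 17.0000] v=[-3.5000 2.5000 1.0000]
Step 3: x=[4.2500 11.8750 18.8750] v=[0.0000 -3.7500 3.7500]
Step 4: x=[5.0625 9.6875 20.2500] v=[1.6250 -4.3750 2.7500]
Step 5: x=[5.1875 10.4688 19.3438] v=[0.2500 1.5625 -1.8125]
Step 6: x=[4.9532 13.0469 17.0001] v=[-0.4687 5.1562 -4.6875]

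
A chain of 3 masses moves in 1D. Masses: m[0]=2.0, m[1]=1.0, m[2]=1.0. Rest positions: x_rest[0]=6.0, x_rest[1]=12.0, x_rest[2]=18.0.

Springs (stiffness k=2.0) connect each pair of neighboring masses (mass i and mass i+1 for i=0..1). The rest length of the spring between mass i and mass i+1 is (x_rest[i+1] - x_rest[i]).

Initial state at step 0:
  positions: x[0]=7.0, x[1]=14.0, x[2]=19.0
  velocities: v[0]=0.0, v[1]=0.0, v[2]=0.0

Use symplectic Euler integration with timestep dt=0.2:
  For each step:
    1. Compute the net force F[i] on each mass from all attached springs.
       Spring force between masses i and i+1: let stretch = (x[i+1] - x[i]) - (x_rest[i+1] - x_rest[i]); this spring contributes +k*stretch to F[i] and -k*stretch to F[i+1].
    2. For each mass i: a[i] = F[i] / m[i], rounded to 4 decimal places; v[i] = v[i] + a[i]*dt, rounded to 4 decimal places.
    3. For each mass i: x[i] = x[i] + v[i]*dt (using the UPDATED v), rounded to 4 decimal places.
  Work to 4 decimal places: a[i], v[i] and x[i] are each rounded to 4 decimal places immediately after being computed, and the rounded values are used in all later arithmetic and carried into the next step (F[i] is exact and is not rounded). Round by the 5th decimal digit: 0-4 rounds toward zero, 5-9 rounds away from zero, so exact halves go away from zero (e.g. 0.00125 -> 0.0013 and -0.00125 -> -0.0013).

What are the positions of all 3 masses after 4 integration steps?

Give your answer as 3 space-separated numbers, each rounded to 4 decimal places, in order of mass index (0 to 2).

Answer: 7.2917 12.8751 19.5415

Derivation:
Step 0: x=[7.0000 14.0000 19.0000] v=[0.0000 0.0000 0.0000]
Step 1: x=[7.0400 13.8400 19.0800] v=[0.2000 -0.8000 0.4000]
Step 2: x=[7.1120 13.5552 19.2208] v=[0.3600 -1.4240 0.7040]
Step 3: x=[7.2017 13.2082 19.3884] v=[0.4486 -1.7350 0.8378]
Step 4: x=[7.2917 12.8751 19.5415] v=[0.4499 -1.6655 0.7657]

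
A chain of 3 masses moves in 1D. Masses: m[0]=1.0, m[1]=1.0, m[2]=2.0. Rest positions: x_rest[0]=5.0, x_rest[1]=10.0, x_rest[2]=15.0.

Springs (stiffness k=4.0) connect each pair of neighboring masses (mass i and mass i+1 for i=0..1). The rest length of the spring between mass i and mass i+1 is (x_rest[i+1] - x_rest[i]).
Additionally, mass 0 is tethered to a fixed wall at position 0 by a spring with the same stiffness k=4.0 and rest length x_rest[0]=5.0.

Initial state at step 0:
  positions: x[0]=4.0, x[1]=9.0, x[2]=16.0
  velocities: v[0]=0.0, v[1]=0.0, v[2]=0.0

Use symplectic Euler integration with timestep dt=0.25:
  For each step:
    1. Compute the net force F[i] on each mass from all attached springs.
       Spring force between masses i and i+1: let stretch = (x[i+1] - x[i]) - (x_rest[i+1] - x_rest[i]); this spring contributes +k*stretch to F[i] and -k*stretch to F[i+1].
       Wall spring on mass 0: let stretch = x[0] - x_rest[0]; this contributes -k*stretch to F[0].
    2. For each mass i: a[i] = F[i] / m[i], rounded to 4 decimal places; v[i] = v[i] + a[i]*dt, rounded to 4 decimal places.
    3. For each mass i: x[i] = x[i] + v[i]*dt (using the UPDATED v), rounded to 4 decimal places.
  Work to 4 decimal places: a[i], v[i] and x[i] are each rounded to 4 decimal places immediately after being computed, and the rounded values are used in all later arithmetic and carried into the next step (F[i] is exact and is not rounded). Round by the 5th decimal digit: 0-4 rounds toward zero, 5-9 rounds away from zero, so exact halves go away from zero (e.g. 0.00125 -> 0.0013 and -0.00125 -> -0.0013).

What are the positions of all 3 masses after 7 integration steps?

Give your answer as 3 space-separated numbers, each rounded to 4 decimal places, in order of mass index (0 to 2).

Answer: 5.8250 10.2395 14.8458

Derivation:
Step 0: x=[4.0000 9.0000 16.0000] v=[0.0000 0.0000 0.0000]
Step 1: x=[4.2500 9.5000 15.7500] v=[1.0000 2.0000 -1.0000]
Step 2: x=[4.7500 10.2500 15.3438] v=[2.0000 3.0000 -1.6250]
Step 3: x=[5.4375 10.8985 14.9258] v=[2.7500 2.5938 -1.6719]
Step 4: x=[6.1309 11.1885 14.6294] v=[2.7735 1.1601 -1.1856]
Step 5: x=[6.5560 11.0744 14.5279] v=[1.7002 -0.4566 -0.4061]
Step 6: x=[6.4717 10.6940 14.6197] v=[-0.3374 -1.5215 0.3672]
Step 7: x=[5.8250 10.2395 14.8458] v=[-2.5868 -1.8181 0.9044]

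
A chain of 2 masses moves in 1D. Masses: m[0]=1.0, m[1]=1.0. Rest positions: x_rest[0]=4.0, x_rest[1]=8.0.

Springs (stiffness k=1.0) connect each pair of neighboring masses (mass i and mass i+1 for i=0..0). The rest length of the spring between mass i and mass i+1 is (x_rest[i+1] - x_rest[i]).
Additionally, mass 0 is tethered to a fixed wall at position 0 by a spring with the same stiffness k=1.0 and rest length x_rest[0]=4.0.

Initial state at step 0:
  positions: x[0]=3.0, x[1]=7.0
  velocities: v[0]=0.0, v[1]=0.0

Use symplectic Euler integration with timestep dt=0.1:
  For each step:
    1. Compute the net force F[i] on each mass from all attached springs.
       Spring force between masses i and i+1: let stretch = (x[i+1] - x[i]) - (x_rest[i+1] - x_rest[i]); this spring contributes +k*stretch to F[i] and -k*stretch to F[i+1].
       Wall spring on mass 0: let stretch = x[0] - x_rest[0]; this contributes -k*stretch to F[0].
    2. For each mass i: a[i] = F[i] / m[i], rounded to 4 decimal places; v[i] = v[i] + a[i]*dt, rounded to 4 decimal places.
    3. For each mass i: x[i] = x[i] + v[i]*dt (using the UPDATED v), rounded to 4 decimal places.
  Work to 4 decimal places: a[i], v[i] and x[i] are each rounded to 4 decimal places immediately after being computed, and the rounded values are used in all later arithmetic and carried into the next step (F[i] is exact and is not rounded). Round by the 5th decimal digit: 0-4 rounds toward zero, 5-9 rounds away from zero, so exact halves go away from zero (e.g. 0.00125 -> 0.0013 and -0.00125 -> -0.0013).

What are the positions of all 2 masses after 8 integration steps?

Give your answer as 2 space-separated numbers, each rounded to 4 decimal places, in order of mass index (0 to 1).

Step 0: x=[3.0000 7.0000] v=[0.0000 0.0000]
Step 1: x=[3.0100 7.0000] v=[0.1000 0.0000]
Step 2: x=[3.0298 7.0001] v=[0.1980 0.0010]
Step 3: x=[3.0590 7.0005] v=[0.2921 0.0040]
Step 4: x=[3.0970 7.0015] v=[0.3804 0.0099]
Step 5: x=[3.1431 7.0035] v=[0.4612 0.0195]
Step 6: x=[3.1964 7.0069] v=[0.5329 0.0335]
Step 7: x=[3.2558 7.0122] v=[0.5943 0.0525]
Step 8: x=[3.3202 7.0199] v=[0.6444 0.0769]

Answer: 3.3202 7.0199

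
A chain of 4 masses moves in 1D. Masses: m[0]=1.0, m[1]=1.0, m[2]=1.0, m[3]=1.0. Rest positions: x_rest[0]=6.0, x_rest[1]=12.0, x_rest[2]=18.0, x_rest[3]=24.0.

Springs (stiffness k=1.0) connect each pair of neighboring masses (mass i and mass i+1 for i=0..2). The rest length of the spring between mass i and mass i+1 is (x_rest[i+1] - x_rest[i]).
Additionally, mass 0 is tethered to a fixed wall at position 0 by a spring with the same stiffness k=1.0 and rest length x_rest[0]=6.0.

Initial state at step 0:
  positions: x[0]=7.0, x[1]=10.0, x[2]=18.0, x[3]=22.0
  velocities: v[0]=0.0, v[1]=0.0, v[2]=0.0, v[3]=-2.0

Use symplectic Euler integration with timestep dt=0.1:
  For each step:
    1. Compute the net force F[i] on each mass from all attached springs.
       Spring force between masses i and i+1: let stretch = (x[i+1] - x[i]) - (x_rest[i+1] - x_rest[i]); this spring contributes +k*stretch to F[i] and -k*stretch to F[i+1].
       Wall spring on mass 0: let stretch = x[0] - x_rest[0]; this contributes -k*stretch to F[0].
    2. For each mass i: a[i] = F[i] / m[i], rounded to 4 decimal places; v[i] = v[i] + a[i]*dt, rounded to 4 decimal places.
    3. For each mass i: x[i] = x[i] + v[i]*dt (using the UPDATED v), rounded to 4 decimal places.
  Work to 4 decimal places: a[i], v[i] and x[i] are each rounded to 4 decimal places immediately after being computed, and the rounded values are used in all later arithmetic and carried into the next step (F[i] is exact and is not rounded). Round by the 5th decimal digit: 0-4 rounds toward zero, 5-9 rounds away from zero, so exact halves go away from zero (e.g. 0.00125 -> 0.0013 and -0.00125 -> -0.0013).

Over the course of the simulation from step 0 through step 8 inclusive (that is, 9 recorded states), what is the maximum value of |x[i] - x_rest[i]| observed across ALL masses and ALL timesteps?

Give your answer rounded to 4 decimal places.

Step 0: x=[7.0000 10.0000 18.0000 22.0000] v=[0.0000 0.0000 0.0000 -2.0000]
Step 1: x=[6.9600 10.0500 17.9600 21.8200] v=[-0.4000 0.5000 -0.4000 -1.8000]
Step 2: x=[6.8813 10.1482 17.8795 21.6614] v=[-0.7870 0.9820 -0.8050 -1.5860]
Step 3: x=[6.7665 10.2910 17.7595 21.5250] v=[-1.1484 1.4284 -1.1999 -1.3642]
Step 4: x=[6.6192 10.4733 17.6025 21.4109] v=[-1.4726 1.8228 -1.5702 -1.1408]
Step 5: x=[6.4443 10.6883 17.4123 21.3187] v=[-1.7491 2.1503 -1.9023 -0.9216]
Step 6: x=[6.2474 10.9281 17.1939 21.2475] v=[-1.9691 2.3983 -2.1841 -0.7122]
Step 7: x=[6.0348 11.1838 16.9534 21.1957] v=[-2.1258 2.5568 -2.4053 -0.5176]
Step 8: x=[5.8134 11.4457 16.6976 21.1615] v=[-2.2144 2.6189 -2.5580 -0.3418]
Max displacement = 2.8385

Answer: 2.8385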